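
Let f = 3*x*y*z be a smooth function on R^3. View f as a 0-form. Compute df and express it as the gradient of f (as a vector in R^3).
df = (3*y*z) dx + (3*x*z) dy + (3*x*y) dz; grad f = (3*y*z, 3*x*z, 3*x*y)

For a 0-form f, d f = (∂f/∂x) dx + (∂f/∂y) dy + (∂f/∂z) dz. The components of the vector representation are exactly the entries of grad f in Cartesian coordinates:
  ∂f/∂x = 3*y*z
  ∂f/∂y = 3*x*z
  ∂f/∂z = 3*x*y.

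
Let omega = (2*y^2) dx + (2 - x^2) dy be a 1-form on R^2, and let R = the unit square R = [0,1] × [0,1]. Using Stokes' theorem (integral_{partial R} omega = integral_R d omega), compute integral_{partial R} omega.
integral_(partial R) omega = -3

Stokes: integral_partial_R omega = integral_R d omega with d omega = (∂Q/∂x - ∂P/∂y) dx ∧ dy.
  ∂Q/∂x = -2*x
  ∂P/∂y = 4*y
  integrand = ∂Q/∂x - ∂P/∂y = -2*x - 4*y.
Integrating over R: integral_0^1 integral_0^1 (-2*x - 4*y) dx dy = -3.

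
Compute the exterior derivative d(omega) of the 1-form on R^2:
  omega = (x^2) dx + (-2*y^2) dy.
d(omega) = 0

For a 1-form omega = sum_i f_i dx_i, the exterior derivative is
  d(omega) = sum_{i < j} (∂f_j/∂x_i - ∂f_i/∂x_j) dx_i ∧ dx_j.

Assembling: d(omega) = 0.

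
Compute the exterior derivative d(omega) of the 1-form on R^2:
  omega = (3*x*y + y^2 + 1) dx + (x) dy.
d(omega) = (-3*x - 2*y + 1) dx ∧ dy

For a 1-form omega = sum_i f_i dx_i, the exterior derivative is
  d(omega) = sum_{i < j} (∂f_j/∂x_i - ∂f_i/∂x_j) dx_i ∧ dx_j.
  coefficient of dx ∧ dy: ∂f_2/∂x - ∂f_1/∂y = ∂(x)/∂x - ∂(3*x*y + y^2 + 1)/∂y = -3*x - 2*y + 1
Assembling: d(omega) = (-3*x - 2*y + 1) dx ∧ dy.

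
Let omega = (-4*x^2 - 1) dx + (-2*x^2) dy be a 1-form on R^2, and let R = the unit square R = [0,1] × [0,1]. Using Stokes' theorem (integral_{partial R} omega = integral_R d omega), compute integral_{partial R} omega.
integral_(partial R) omega = -2

Stokes: integral_partial_R omega = integral_R d omega with d omega = (∂Q/∂x - ∂P/∂y) dx ∧ dy.
  ∂Q/∂x = -4*x
  ∂P/∂y = 0
  integrand = ∂Q/∂x - ∂P/∂y = -4*x.
Integrating over R: integral_0^1 integral_0^1 (-4*x) dx dy = -2.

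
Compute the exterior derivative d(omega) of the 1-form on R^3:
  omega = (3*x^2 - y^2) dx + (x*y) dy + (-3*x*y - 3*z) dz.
d(omega) = (3*y) dx ∧ dy + (-3*y) dx ∧ dz + (-3*x) dy ∧ dz

For a 1-form omega = sum_i f_i dx_i, the exterior derivative is
  d(omega) = sum_{i < j} (∂f_j/∂x_i - ∂f_i/∂x_j) dx_i ∧ dx_j.
  coefficient of dx ∧ dy: ∂f_2/∂x - ∂f_1/∂y = ∂(x*y)/∂x - ∂(3*x^2 - y^2)/∂y = 3*y
  coefficient of dx ∧ dz: ∂f_3/∂x - ∂f_1/∂z = ∂(-3*x*y - 3*z)/∂x - ∂(3*x^2 - y^2)/∂z = -3*y
  coefficient of dy ∧ dz: ∂f_3/∂y - ∂f_2/∂z = ∂(-3*x*y - 3*z)/∂y - ∂(x*y)/∂z = -3*x
Assembling: d(omega) = (3*y) dx ∧ dy + (-3*y) dx ∧ dz + (-3*x) dy ∧ dz.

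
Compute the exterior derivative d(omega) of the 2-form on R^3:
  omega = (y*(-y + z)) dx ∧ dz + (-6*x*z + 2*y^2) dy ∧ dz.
d(omega) = (2*y - 7*z) dx ∧ dy ∧ dz

For a 2-form omega = sum_{i<j} g_{ij} dx_i ∧ dx_j, the exterior derivative is
  d(omega) = sum_{i<j} d(g_{ij}) ∧ dx_i ∧ dx_j = sum_{i<j, k} (∂g_{ij}/∂x_k) dx_k ∧ dx_i ∧ dx_j.
Expand each term, using dx_k ∧ dx_i ∧ dx_j = sgn(permutation) dx_{(a)} ∧ dx_{(b)} ∧ dx_{(c)} with (a < b < c) sorted:
  d(y*(-y + z)) includes (∂/∂y)(y*(-y + z)) dy = (-2*y + z) dy, which multiplied by dx ∧ dz gives (2*y - z) dx ∧ dy ∧ dz
  d(-6*x*z + 2*y^2) includes (∂/∂x)(-6*x*z + 2*y^2) dx = (-6*z) dx, which multiplied by dy ∧ dz gives (-6*z) dx ∧ dy ∧ dz
Collecting like 3-forms: d(omega) = (2*y - 7*z) dx ∧ dy ∧ dz.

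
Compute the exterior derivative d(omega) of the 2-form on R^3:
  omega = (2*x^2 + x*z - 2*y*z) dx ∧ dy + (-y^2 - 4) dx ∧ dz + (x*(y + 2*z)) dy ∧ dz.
d(omega) = (x + y + 2*z) dx ∧ dy ∧ dz

For a 2-form omega = sum_{i<j} g_{ij} dx_i ∧ dx_j, the exterior derivative is
  d(omega) = sum_{i<j} d(g_{ij}) ∧ dx_i ∧ dx_j = sum_{i<j, k} (∂g_{ij}/∂x_k) dx_k ∧ dx_i ∧ dx_j.
Expand each term, using dx_k ∧ dx_i ∧ dx_j = sgn(permutation) dx_{(a)} ∧ dx_{(b)} ∧ dx_{(c)} with (a < b < c) sorted:
  d(2*x^2 + x*z - 2*y*z) includes (∂/∂z)(2*x^2 + x*z - 2*y*z) dz = (x - 2*y) dz, which multiplied by dx ∧ dy gives (x - 2*y) dx ∧ dy ∧ dz
  d(-y^2 - 4) includes (∂/∂y)(-y^2 - 4) dy = (-2*y) dy, which multiplied by dx ∧ dz gives (2*y) dx ∧ dy ∧ dz
  d(x*(y + 2*z)) includes (∂/∂x)(x*(y + 2*z)) dx = (y + 2*z) dx, which multiplied by dy ∧ dz gives (y + 2*z) dx ∧ dy ∧ dz
Collecting like 3-forms: d(omega) = (x + y + 2*z) dx ∧ dy ∧ dz.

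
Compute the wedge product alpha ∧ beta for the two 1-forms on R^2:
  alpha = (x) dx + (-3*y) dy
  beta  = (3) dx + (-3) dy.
alpha ∧ beta = (-3*x + 9*y) dx ∧ dy

Distribute the wedge, using dx_i ∧ dx_j = -dx_j ∧ dx_i and dx_i ∧ dx_i = 0. For each pair (i, j) with i < j, the coefficient of dx_i ∧ dx_j in alpha ∧ beta is (alpha_i * beta_j - alpha_j * beta_i). Collecting: alpha ∧ beta = (-3*x + 9*y) dx ∧ dy.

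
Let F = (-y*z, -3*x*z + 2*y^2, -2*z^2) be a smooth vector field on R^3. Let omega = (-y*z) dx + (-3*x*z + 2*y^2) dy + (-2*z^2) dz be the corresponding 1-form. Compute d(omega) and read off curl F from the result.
d(omega) = (3*x) dy ∧ dz + (-y) dz ∧ dx + (-2*z) dx ∧ dy; curl F = (3*x, -y, -2*z)

d omega = sum_{i<j} (∂f_j/∂x_i - ∂f_i/∂x_j) dx_i ∧ dx_j. Under the identification (dy ∧ dz, dz ∧ dx, dx ∧ dy) ↔ (e_x, e_y, e_z), the coefficients are exactly the components of curl F. Compute:
  ∂R/∂y - ∂Q/∂z = (0) - (-3*x) = 3*x
  ∂P/∂z - ∂R/∂x = (-y) - (0) = -y
  ∂Q/∂x - ∂P/∂y = (-3*z) - (-z) = -2*z.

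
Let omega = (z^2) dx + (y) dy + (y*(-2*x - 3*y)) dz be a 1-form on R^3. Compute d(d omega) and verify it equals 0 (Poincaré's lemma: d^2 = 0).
d(d omega) = 0

Step 1: d omega = sum_{i<j} (∂f_j/∂x_i - ∂f_i/∂x_j) dx_i ∧ dx_j:
  coeff of dx ∧ dy: 0
  coeff of dx ∧ dz: -2*y - 2*z
  coeff of dy ∧ dz: -2*x - 6*y
Step 2: Apply d again to each 2-form coefficient. The only possible 3-form in R^3 is dx ∧ dy ∧ dz, with coefficient
  ∂(coeff of dy∧dz)/∂x - ∂(coeff of dx∧dz)/∂y + ∂(coeff of dx∧dy)/∂z
  = ∂/∂x (-2*x - 6*y) - ∂/∂y (-2*y - 2*z) + ∂/∂z (0).
Each of these terms simplifies to sums of mixed partials that cancel in pairs. The result is 0 (by equality of mixed partials for smooth functions — Schwarz / Clairaut).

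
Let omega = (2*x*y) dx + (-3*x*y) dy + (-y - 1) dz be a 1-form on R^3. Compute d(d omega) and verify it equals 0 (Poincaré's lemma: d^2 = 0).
d(d omega) = 0

Step 1: d omega = sum_{i<j} (∂f_j/∂x_i - ∂f_i/∂x_j) dx_i ∧ dx_j:
  coeff of dx ∧ dy: -2*x - 3*y
  coeff of dx ∧ dz: 0
  coeff of dy ∧ dz: -1
Step 2: Apply d again to each 2-form coefficient. The only possible 3-form in R^3 is dx ∧ dy ∧ dz, with coefficient
  ∂(coeff of dy∧dz)/∂x - ∂(coeff of dx∧dz)/∂y + ∂(coeff of dx∧dy)/∂z
  = ∂/∂x (-1) - ∂/∂y (0) + ∂/∂z (-2*x - 3*y).
Each of these terms simplifies to sums of mixed partials that cancel in pairs. The result is 0 (by equality of mixed partials for smooth functions — Schwarz / Clairaut).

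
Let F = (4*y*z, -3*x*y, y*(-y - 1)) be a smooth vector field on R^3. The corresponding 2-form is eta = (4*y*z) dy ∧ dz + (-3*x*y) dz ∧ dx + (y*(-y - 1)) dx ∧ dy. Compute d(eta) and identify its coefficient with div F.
d(eta) = (-3*x) dx ∧ dy ∧ dz; div F = -3*x

For a 2-form in R^3 of the form above, applying d gives a 3-form with coefficient ∂P/∂x + ∂Q/∂y + ∂R/∂z:
  ∂P/∂x = 0
  ∂Q/∂y = -3*x
  ∂R/∂z = 0
Sum = -3*x, which is exactly div F.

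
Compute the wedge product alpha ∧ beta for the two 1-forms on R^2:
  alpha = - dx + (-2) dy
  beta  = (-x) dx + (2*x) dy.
alpha ∧ beta = (-4*x) dx ∧ dy

Distribute the wedge, using dx_i ∧ dx_j = -dx_j ∧ dx_i and dx_i ∧ dx_i = 0. For each pair (i, j) with i < j, the coefficient of dx_i ∧ dx_j in alpha ∧ beta is (alpha_i * beta_j - alpha_j * beta_i). Collecting: alpha ∧ beta = (-4*x) dx ∧ dy.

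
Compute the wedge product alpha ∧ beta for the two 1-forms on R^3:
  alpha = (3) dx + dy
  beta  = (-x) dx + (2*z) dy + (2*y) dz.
alpha ∧ beta = (x + 6*z) dx ∧ dy + (6*y) dx ∧ dz + (2*y) dy ∧ dz

Distribute the wedge, using dx_i ∧ dx_j = -dx_j ∧ dx_i and dx_i ∧ dx_i = 0. For each pair (i, j) with i < j, the coefficient of dx_i ∧ dx_j in alpha ∧ beta is (alpha_i * beta_j - alpha_j * beta_i). Collecting: alpha ∧ beta = (x + 6*z) dx ∧ dy + (6*y) dx ∧ dz + (2*y) dy ∧ dz.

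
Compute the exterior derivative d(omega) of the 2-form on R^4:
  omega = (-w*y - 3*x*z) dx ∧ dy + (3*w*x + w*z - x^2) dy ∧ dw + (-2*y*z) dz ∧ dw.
d(omega) = (-3*x) dx ∧ dy ∧ dz + (3*w - 2*x - y) dx ∧ dy ∧ dw + (-w - 2*z) dy ∧ dz ∧ dw

For a 2-form omega = sum_{i<j} g_{ij} dx_i ∧ dx_j, the exterior derivative is
  d(omega) = sum_{i<j} d(g_{ij}) ∧ dx_i ∧ dx_j = sum_{i<j, k} (∂g_{ij}/∂x_k) dx_k ∧ dx_i ∧ dx_j.
Expand each term, using dx_k ∧ dx_i ∧ dx_j = sgn(permutation) dx_{(a)} ∧ dx_{(b)} ∧ dx_{(c)} with (a < b < c) sorted:
  d(-w*y - 3*x*z) includes (∂/∂z)(-w*y - 3*x*z) dz = (-3*x) dz, which multiplied by dx ∧ dy gives (-3*x) dx ∧ dy ∧ dz
  d(-w*y - 3*x*z) includes (∂/∂w)(-w*y - 3*x*z) dw = (-y) dw, which multiplied by dx ∧ dy gives (-y) dx ∧ dy ∧ dw
  d(3*w*x + w*z - x^2) includes (∂/∂x)(3*w*x + w*z - x^2) dx = (3*w - 2*x) dx, which multiplied by dy ∧ dw gives (3*w - 2*x) dx ∧ dy ∧ dw
  d(3*w*x + w*z - x^2) includes (∂/∂z)(3*w*x + w*z - x^2) dz = (w) dz, which multiplied by dy ∧ dw gives (-w) dy ∧ dz ∧ dw
  d(-2*y*z) includes (∂/∂y)(-2*y*z) dy = (-2*z) dy, which multiplied by dz ∧ dw gives (-2*z) dy ∧ dz ∧ dw
Collecting like 3-forms: d(omega) = (-3*x) dx ∧ dy ∧ dz + (3*w - 2*x - y) dx ∧ dy ∧ dw + (-w - 2*z) dy ∧ dz ∧ dw.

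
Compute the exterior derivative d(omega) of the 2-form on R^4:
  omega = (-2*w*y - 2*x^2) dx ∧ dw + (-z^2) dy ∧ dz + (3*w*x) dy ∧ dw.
d(omega) = (5*w) dx ∧ dy ∧ dw

For a 2-form omega = sum_{i<j} g_{ij} dx_i ∧ dx_j, the exterior derivative is
  d(omega) = sum_{i<j} d(g_{ij}) ∧ dx_i ∧ dx_j = sum_{i<j, k} (∂g_{ij}/∂x_k) dx_k ∧ dx_i ∧ dx_j.
Expand each term, using dx_k ∧ dx_i ∧ dx_j = sgn(permutation) dx_{(a)} ∧ dx_{(b)} ∧ dx_{(c)} with (a < b < c) sorted:
  d(-2*w*y - 2*x^2) includes (∂/∂y)(-2*w*y - 2*x^2) dy = (-2*w) dy, which multiplied by dx ∧ dw gives (2*w) dx ∧ dy ∧ dw
  d(3*w*x) includes (∂/∂x)(3*w*x) dx = (3*w) dx, which multiplied by dy ∧ dw gives (3*w) dx ∧ dy ∧ dw
Collecting like 3-forms: d(omega) = (5*w) dx ∧ dy ∧ dw.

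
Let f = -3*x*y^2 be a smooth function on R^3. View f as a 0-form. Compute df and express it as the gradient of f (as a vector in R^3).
df = (-3*y^2) dx + (-6*x*y) dy + (0) dz; grad f = (-3*y^2, -6*x*y, 0)

For a 0-form f, d f = (∂f/∂x) dx + (∂f/∂y) dy + (∂f/∂z) dz. The components of the vector representation are exactly the entries of grad f in Cartesian coordinates:
  ∂f/∂x = -3*y^2
  ∂f/∂y = -6*x*y
  ∂f/∂z = 0.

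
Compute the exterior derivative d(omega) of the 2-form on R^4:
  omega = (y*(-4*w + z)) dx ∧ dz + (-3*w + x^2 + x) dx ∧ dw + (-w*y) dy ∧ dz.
d(omega) = (4*w - z) dx ∧ dy ∧ dz + (-4*y) dx ∧ dz ∧ dw + (-y) dy ∧ dz ∧ dw

For a 2-form omega = sum_{i<j} g_{ij} dx_i ∧ dx_j, the exterior derivative is
  d(omega) = sum_{i<j} d(g_{ij}) ∧ dx_i ∧ dx_j = sum_{i<j, k} (∂g_{ij}/∂x_k) dx_k ∧ dx_i ∧ dx_j.
Expand each term, using dx_k ∧ dx_i ∧ dx_j = sgn(permutation) dx_{(a)} ∧ dx_{(b)} ∧ dx_{(c)} with (a < b < c) sorted:
  d(y*(-4*w + z)) includes (∂/∂y)(y*(-4*w + z)) dy = (-4*w + z) dy, which multiplied by dx ∧ dz gives (4*w - z) dx ∧ dy ∧ dz
  d(y*(-4*w + z)) includes (∂/∂w)(y*(-4*w + z)) dw = (-4*y) dw, which multiplied by dx ∧ dz gives (-4*y) dx ∧ dz ∧ dw
  d(-w*y) includes (∂/∂w)(-w*y) dw = (-y) dw, which multiplied by dy ∧ dz gives (-y) dy ∧ dz ∧ dw
Collecting like 3-forms: d(omega) = (4*w - z) dx ∧ dy ∧ dz + (-4*y) dx ∧ dz ∧ dw + (-y) dy ∧ dz ∧ dw.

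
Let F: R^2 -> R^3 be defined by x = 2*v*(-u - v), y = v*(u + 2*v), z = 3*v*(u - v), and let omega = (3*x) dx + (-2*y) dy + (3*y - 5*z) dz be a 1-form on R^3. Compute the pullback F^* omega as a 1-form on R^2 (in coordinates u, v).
F^* omega = (v^2*(-26*u + 71*v)) du + (v*(-26*u^2 + 159*u*v - 118*v^2)) dv

Using F^*(f dg) = (f ∘ F) d(g ∘ F), substitute each coordinate x_i by F_i(u, v) in f_i, and replace dx_i by d F_i = (∂F_i/∂u) du + (∂F_i/∂v) dv.
  For the x component: f_1(F) = 6*v*(-u - v); d F_1 = (-2*v) du + (-2*u - 4*v) dv
  For the y component: f_2(F) = 2*v*(-u - 2*v); d F_2 = (v) du + (u + 4*v) dv
  For the z component: f_3(F) = 3*v*(-4*u + 7*v); d F_3 = (3*v) du + (3*u - 6*v) dv
Combining and collecting du, dv coefficients:
  coeff of du: v^2*(-26*u + 71*v)
  coeff of dv: v*(-26*u^2 + 159*u*v - 118*v^2)
F^* omega = (v^2*(-26*u + 71*v)) du + (v*(-26*u^2 + 159*u*v - 118*v^2)) dv.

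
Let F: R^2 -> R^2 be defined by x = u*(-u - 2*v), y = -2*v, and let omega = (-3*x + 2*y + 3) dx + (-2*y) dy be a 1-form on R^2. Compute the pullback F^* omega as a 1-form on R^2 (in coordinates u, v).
F^* omega = (-6*u^3 - 18*u^2*v - 12*u*v^2 + 8*u*v - 6*u + 8*v^2 - 6*v) du + (-6*u^3 - 12*u^2*v + 8*u*v - 6*u - 8*v) dv

Using F^*(f dg) = (f ∘ F) d(g ∘ F), substitute each coordinate x_i by F_i(u, v) in f_i, and replace dx_i by d F_i = (∂F_i/∂u) du + (∂F_i/∂v) dv.
  For the x component: f_1(F) = 3*u^2 + 6*u*v - 4*v + 3; d F_1 = (-2*u - 2*v) du + (-2*u) dv
  For the y component: f_2(F) = 4*v; d F_2 = (0) du + (-2) dv
Combining and collecting du, dv coefficients:
  coeff of du: -6*u^3 - 18*u^2*v - 12*u*v^2 + 8*u*v - 6*u + 8*v^2 - 6*v
  coeff of dv: -6*u^3 - 12*u^2*v + 8*u*v - 6*u - 8*v
F^* omega = (-6*u^3 - 18*u^2*v - 12*u*v^2 + 8*u*v - 6*u + 8*v^2 - 6*v) du + (-6*u^3 - 12*u^2*v + 8*u*v - 6*u - 8*v) dv.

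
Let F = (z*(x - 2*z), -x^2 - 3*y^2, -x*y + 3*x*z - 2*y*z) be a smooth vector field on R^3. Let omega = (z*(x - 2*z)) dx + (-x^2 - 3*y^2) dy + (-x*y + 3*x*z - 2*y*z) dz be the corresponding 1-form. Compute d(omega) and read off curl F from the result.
d(omega) = (-x - 2*z) dy ∧ dz + (x + y - 7*z) dz ∧ dx + (-2*x) dx ∧ dy; curl F = (-x - 2*z, x + y - 7*z, -2*x)

d omega = sum_{i<j} (∂f_j/∂x_i - ∂f_i/∂x_j) dx_i ∧ dx_j. Under the identification (dy ∧ dz, dz ∧ dx, dx ∧ dy) ↔ (e_x, e_y, e_z), the coefficients are exactly the components of curl F. Compute:
  ∂R/∂y - ∂Q/∂z = (-x - 2*z) - (0) = -x - 2*z
  ∂P/∂z - ∂R/∂x = (x - 4*z) - (-y + 3*z) = x + y - 7*z
  ∂Q/∂x - ∂P/∂y = (-2*x) - (0) = -2*x.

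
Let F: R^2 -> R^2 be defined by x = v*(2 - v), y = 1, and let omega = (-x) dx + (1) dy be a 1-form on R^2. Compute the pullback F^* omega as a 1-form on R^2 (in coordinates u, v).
F^* omega = (2*v*(-v^2 + 3*v - 2)) dv

Using F^*(f dg) = (f ∘ F) d(g ∘ F), substitute each coordinate x_i by F_i(u, v) in f_i, and replace dx_i by d F_i = (∂F_i/∂u) du + (∂F_i/∂v) dv.
  For the x component: f_1(F) = v*(v - 2); d F_1 = (0) du + (2 - 2*v) dv
  For the y component: f_2(F) = 1; d F_2 = (0) du + (0) dv
Combining and collecting du, dv coefficients:
  coeff of du: 0
  coeff of dv: 2*v*(-v^2 + 3*v - 2)
F^* omega = (2*v*(-v^2 + 3*v - 2)) dv.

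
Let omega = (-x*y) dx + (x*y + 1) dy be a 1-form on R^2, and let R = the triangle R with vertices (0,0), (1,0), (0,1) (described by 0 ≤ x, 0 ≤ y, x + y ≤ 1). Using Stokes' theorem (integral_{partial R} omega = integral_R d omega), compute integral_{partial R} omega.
integral_(partial R) omega = 1/3

Stokes: integral_partial_R omega = integral_R d omega with d omega = (∂Q/∂x - ∂P/∂y) dx ∧ dy.
  ∂Q/∂x = y
  ∂P/∂y = -x
  integrand = ∂Q/∂x - ∂P/∂y = x + y.
Integrating over R: integral_0^1 integral_0^{1-x} (x + y) dy dx = 1/3.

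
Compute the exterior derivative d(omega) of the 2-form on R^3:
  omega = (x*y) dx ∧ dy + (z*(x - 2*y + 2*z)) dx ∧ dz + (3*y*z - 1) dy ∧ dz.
d(omega) = (2*z) dx ∧ dy ∧ dz

For a 2-form omega = sum_{i<j} g_{ij} dx_i ∧ dx_j, the exterior derivative is
  d(omega) = sum_{i<j} d(g_{ij}) ∧ dx_i ∧ dx_j = sum_{i<j, k} (∂g_{ij}/∂x_k) dx_k ∧ dx_i ∧ dx_j.
Expand each term, using dx_k ∧ dx_i ∧ dx_j = sgn(permutation) dx_{(a)} ∧ dx_{(b)} ∧ dx_{(c)} with (a < b < c) sorted:
  d(z*(x - 2*y + 2*z)) includes (∂/∂y)(z*(x - 2*y + 2*z)) dy = (-2*z) dy, which multiplied by dx ∧ dz gives (2*z) dx ∧ dy ∧ dz
Collecting like 3-forms: d(omega) = (2*z) dx ∧ dy ∧ dz.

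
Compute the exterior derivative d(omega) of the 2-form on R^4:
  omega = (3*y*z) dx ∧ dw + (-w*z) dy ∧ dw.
d(omega) = (-3*z) dx ∧ dy ∧ dw + (-3*y) dx ∧ dz ∧ dw + (w) dy ∧ dz ∧ dw

For a 2-form omega = sum_{i<j} g_{ij} dx_i ∧ dx_j, the exterior derivative is
  d(omega) = sum_{i<j} d(g_{ij}) ∧ dx_i ∧ dx_j = sum_{i<j, k} (∂g_{ij}/∂x_k) dx_k ∧ dx_i ∧ dx_j.
Expand each term, using dx_k ∧ dx_i ∧ dx_j = sgn(permutation) dx_{(a)} ∧ dx_{(b)} ∧ dx_{(c)} with (a < b < c) sorted:
  d(3*y*z) includes (∂/∂y)(3*y*z) dy = (3*z) dy, which multiplied by dx ∧ dw gives (-3*z) dx ∧ dy ∧ dw
  d(3*y*z) includes (∂/∂z)(3*y*z) dz = (3*y) dz, which multiplied by dx ∧ dw gives (-3*y) dx ∧ dz ∧ dw
  d(-w*z) includes (∂/∂z)(-w*z) dz = (-w) dz, which multiplied by dy ∧ dw gives (w) dy ∧ dz ∧ dw
Collecting like 3-forms: d(omega) = (-3*z) dx ∧ dy ∧ dw + (-3*y) dx ∧ dz ∧ dw + (w) dy ∧ dz ∧ dw.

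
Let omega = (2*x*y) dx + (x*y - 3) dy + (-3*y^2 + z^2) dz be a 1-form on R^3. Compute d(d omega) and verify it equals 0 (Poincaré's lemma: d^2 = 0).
d(d omega) = 0

Step 1: d omega = sum_{i<j} (∂f_j/∂x_i - ∂f_i/∂x_j) dx_i ∧ dx_j:
  coeff of dx ∧ dy: -2*x + y
  coeff of dx ∧ dz: 0
  coeff of dy ∧ dz: -6*y
Step 2: Apply d again to each 2-form coefficient. The only possible 3-form in R^3 is dx ∧ dy ∧ dz, with coefficient
  ∂(coeff of dy∧dz)/∂x - ∂(coeff of dx∧dz)/∂y + ∂(coeff of dx∧dy)/∂z
  = ∂/∂x (-6*y) - ∂/∂y (0) + ∂/∂z (-2*x + y).
Each of these terms simplifies to sums of mixed partials that cancel in pairs. The result is 0 (by equality of mixed partials for smooth functions — Schwarz / Clairaut).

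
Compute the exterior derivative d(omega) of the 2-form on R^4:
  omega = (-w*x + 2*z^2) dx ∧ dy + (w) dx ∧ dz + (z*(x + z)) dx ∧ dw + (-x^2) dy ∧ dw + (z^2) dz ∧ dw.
d(omega) = (4*z) dx ∧ dy ∧ dz + (-3*x) dx ∧ dy ∧ dw + (-x - 2*z + 1) dx ∧ dz ∧ dw

For a 2-form omega = sum_{i<j} g_{ij} dx_i ∧ dx_j, the exterior derivative is
  d(omega) = sum_{i<j} d(g_{ij}) ∧ dx_i ∧ dx_j = sum_{i<j, k} (∂g_{ij}/∂x_k) dx_k ∧ dx_i ∧ dx_j.
Expand each term, using dx_k ∧ dx_i ∧ dx_j = sgn(permutation) dx_{(a)} ∧ dx_{(b)} ∧ dx_{(c)} with (a < b < c) sorted:
  d(-w*x + 2*z^2) includes (∂/∂z)(-w*x + 2*z^2) dz = (4*z) dz, which multiplied by dx ∧ dy gives (4*z) dx ∧ dy ∧ dz
  d(-w*x + 2*z^2) includes (∂/∂w)(-w*x + 2*z^2) dw = (-x) dw, which multiplied by dx ∧ dy gives (-x) dx ∧ dy ∧ dw
  d(w) includes (∂/∂w)(w) dw = (1) dw, which multiplied by dx ∧ dz gives (1) dx ∧ dz ∧ dw
  d(z*(x + z)) includes (∂/∂z)(z*(x + z)) dz = (x + 2*z) dz, which multiplied by dx ∧ dw gives (-x - 2*z) dx ∧ dz ∧ dw
  d(-x^2) includes (∂/∂x)(-x^2) dx = (-2*x) dx, which multiplied by dy ∧ dw gives (-2*x) dx ∧ dy ∧ dw
Collecting like 3-forms: d(omega) = (4*z) dx ∧ dy ∧ dz + (-3*x) dx ∧ dy ∧ dw + (-x - 2*z + 1) dx ∧ dz ∧ dw.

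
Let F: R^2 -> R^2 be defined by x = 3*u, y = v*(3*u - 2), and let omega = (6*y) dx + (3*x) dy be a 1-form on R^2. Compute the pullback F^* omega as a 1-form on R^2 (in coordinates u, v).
F^* omega = (9*v*(9*u - 4)) du + (9*u*(3*u - 2)) dv

Using F^*(f dg) = (f ∘ F) d(g ∘ F), substitute each coordinate x_i by F_i(u, v) in f_i, and replace dx_i by d F_i = (∂F_i/∂u) du + (∂F_i/∂v) dv.
  For the x component: f_1(F) = 6*v*(3*u - 2); d F_1 = (3) du + (0) dv
  For the y component: f_2(F) = 9*u; d F_2 = (3*v) du + (3*u - 2) dv
Combining and collecting du, dv coefficients:
  coeff of du: 9*v*(9*u - 4)
  coeff of dv: 9*u*(3*u - 2)
F^* omega = (9*v*(9*u - 4)) du + (9*u*(3*u - 2)) dv.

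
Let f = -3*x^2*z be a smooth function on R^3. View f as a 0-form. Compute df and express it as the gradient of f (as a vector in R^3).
df = (-6*x*z) dx + (0) dy + (-3*x^2) dz; grad f = (-6*x*z, 0, -3*x^2)

For a 0-form f, d f = (∂f/∂x) dx + (∂f/∂y) dy + (∂f/∂z) dz. The components of the vector representation are exactly the entries of grad f in Cartesian coordinates:
  ∂f/∂x = -6*x*z
  ∂f/∂y = 0
  ∂f/∂z = -3*x^2.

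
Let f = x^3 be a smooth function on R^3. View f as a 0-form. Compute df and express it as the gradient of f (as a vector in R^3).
df = (3*x^2) dx + (0) dy + (0) dz; grad f = (3*x^2, 0, 0)

For a 0-form f, d f = (∂f/∂x) dx + (∂f/∂y) dy + (∂f/∂z) dz. The components of the vector representation are exactly the entries of grad f in Cartesian coordinates:
  ∂f/∂x = 3*x^2
  ∂f/∂y = 0
  ∂f/∂z = 0.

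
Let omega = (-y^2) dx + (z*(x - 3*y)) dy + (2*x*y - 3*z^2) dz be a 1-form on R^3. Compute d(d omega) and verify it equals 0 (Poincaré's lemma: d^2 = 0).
d(d omega) = 0

Step 1: d omega = sum_{i<j} (∂f_j/∂x_i - ∂f_i/∂x_j) dx_i ∧ dx_j:
  coeff of dx ∧ dy: 2*y + z
  coeff of dx ∧ dz: 2*y
  coeff of dy ∧ dz: x + 3*y
Step 2: Apply d again to each 2-form coefficient. The only possible 3-form in R^3 is dx ∧ dy ∧ dz, with coefficient
  ∂(coeff of dy∧dz)/∂x - ∂(coeff of dx∧dz)/∂y + ∂(coeff of dx∧dy)/∂z
  = ∂/∂x (x + 3*y) - ∂/∂y (2*y) + ∂/∂z (2*y + z).
Each of these terms simplifies to sums of mixed partials that cancel in pairs. The result is 0 (by equality of mixed partials for smooth functions — Schwarz / Clairaut).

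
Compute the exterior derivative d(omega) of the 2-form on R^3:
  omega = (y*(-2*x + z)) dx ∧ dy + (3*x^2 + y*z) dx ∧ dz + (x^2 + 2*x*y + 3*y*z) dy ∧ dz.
d(omega) = (2*x + 3*y - z) dx ∧ dy ∧ dz

For a 2-form omega = sum_{i<j} g_{ij} dx_i ∧ dx_j, the exterior derivative is
  d(omega) = sum_{i<j} d(g_{ij}) ∧ dx_i ∧ dx_j = sum_{i<j, k} (∂g_{ij}/∂x_k) dx_k ∧ dx_i ∧ dx_j.
Expand each term, using dx_k ∧ dx_i ∧ dx_j = sgn(permutation) dx_{(a)} ∧ dx_{(b)} ∧ dx_{(c)} with (a < b < c) sorted:
  d(y*(-2*x + z)) includes (∂/∂z)(y*(-2*x + z)) dz = (y) dz, which multiplied by dx ∧ dy gives (y) dx ∧ dy ∧ dz
  d(3*x^2 + y*z) includes (∂/∂y)(3*x^2 + y*z) dy = (z) dy, which multiplied by dx ∧ dz gives (-z) dx ∧ dy ∧ dz
  d(x^2 + 2*x*y + 3*y*z) includes (∂/∂x)(x^2 + 2*x*y + 3*y*z) dx = (2*x + 2*y) dx, which multiplied by dy ∧ dz gives (2*x + 2*y) dx ∧ dy ∧ dz
Collecting like 3-forms: d(omega) = (2*x + 3*y - z) dx ∧ dy ∧ dz.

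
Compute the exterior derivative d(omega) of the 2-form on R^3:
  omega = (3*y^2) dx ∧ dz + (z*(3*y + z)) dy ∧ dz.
d(omega) = (-6*y) dx ∧ dy ∧ dz

For a 2-form omega = sum_{i<j} g_{ij} dx_i ∧ dx_j, the exterior derivative is
  d(omega) = sum_{i<j} d(g_{ij}) ∧ dx_i ∧ dx_j = sum_{i<j, k} (∂g_{ij}/∂x_k) dx_k ∧ dx_i ∧ dx_j.
Expand each term, using dx_k ∧ dx_i ∧ dx_j = sgn(permutation) dx_{(a)} ∧ dx_{(b)} ∧ dx_{(c)} with (a < b < c) sorted:
  d(3*y^2) includes (∂/∂y)(3*y^2) dy = (6*y) dy, which multiplied by dx ∧ dz gives (-6*y) dx ∧ dy ∧ dz
Collecting like 3-forms: d(omega) = (-6*y) dx ∧ dy ∧ dz.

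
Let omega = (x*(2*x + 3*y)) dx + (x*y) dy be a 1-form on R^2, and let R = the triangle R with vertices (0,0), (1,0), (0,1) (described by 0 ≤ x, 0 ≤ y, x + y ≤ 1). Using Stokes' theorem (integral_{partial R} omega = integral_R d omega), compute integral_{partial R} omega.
integral_(partial R) omega = -1/3

Stokes: integral_partial_R omega = integral_R d omega with d omega = (∂Q/∂x - ∂P/∂y) dx ∧ dy.
  ∂Q/∂x = y
  ∂P/∂y = 3*x
  integrand = ∂Q/∂x - ∂P/∂y = -3*x + y.
Integrating over R: integral_0^1 integral_0^{1-x} (-3*x + y) dy dx = -1/3.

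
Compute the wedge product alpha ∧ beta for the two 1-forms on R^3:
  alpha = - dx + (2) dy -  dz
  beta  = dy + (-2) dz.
alpha ∧ beta = (-1) dx ∧ dy + (2) dx ∧ dz + (-3) dy ∧ dz

Distribute the wedge, using dx_i ∧ dx_j = -dx_j ∧ dx_i and dx_i ∧ dx_i = 0. For each pair (i, j) with i < j, the coefficient of dx_i ∧ dx_j in alpha ∧ beta is (alpha_i * beta_j - alpha_j * beta_i). Collecting: alpha ∧ beta = (-1) dx ∧ dy + (2) dx ∧ dz + (-3) dy ∧ dz.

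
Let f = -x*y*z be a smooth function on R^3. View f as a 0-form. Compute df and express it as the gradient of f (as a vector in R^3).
df = (-y*z) dx + (-x*z) dy + (-x*y) dz; grad f = (-y*z, -x*z, -x*y)

For a 0-form f, d f = (∂f/∂x) dx + (∂f/∂y) dy + (∂f/∂z) dz. The components of the vector representation are exactly the entries of grad f in Cartesian coordinates:
  ∂f/∂x = -y*z
  ∂f/∂y = -x*z
  ∂f/∂z = -x*y.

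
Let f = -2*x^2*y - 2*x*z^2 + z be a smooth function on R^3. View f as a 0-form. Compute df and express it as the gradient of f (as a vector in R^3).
df = (-4*x*y - 2*z^2) dx + (-2*x^2) dy + (-4*x*z + 1) dz; grad f = (-4*x*y - 2*z^2, -2*x^2, -4*x*z + 1)

For a 0-form f, d f = (∂f/∂x) dx + (∂f/∂y) dy + (∂f/∂z) dz. The components of the vector representation are exactly the entries of grad f in Cartesian coordinates:
  ∂f/∂x = -4*x*y - 2*z^2
  ∂f/∂y = -2*x^2
  ∂f/∂z = -4*x*z + 1.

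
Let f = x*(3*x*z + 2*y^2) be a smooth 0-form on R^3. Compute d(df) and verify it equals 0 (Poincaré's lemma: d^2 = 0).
d(df) = 0

Step 1: df = sum_i (∂f/∂x_i) dx_i = (6*x*z + 2*y^2) dx + (4*x*y) dy + (3*x^2) dz.
Step 2: Apply d again. Using the 1-form formula, the coefficient of dx ∧ dy in d(df) is ∂^2 f/∂x ∂y - ∂^2 f/∂y ∂x = (4*y) - (4*y) = 0 (equality of mixed partials for smooth f).
Similarly for dx ∧ dz and dy ∧ dz — all coefficients vanish. So d(df) = 0.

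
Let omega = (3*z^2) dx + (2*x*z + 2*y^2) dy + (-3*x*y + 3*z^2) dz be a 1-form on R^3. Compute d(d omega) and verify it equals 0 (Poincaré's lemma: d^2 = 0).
d(d omega) = 0

Step 1: d omega = sum_{i<j} (∂f_j/∂x_i - ∂f_i/∂x_j) dx_i ∧ dx_j:
  coeff of dx ∧ dy: 2*z
  coeff of dx ∧ dz: -3*y - 6*z
  coeff of dy ∧ dz: -5*x
Step 2: Apply d again to each 2-form coefficient. The only possible 3-form in R^3 is dx ∧ dy ∧ dz, with coefficient
  ∂(coeff of dy∧dz)/∂x - ∂(coeff of dx∧dz)/∂y + ∂(coeff of dx∧dy)/∂z
  = ∂/∂x (-5*x) - ∂/∂y (-3*y - 6*z) + ∂/∂z (2*z).
Each of these terms simplifies to sums of mixed partials that cancel in pairs. The result is 0 (by equality of mixed partials for smooth functions — Schwarz / Clairaut).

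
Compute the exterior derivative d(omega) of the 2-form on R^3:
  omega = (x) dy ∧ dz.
d(omega) = (1) dx ∧ dy ∧ dz

For a 2-form omega = sum_{i<j} g_{ij} dx_i ∧ dx_j, the exterior derivative is
  d(omega) = sum_{i<j} d(g_{ij}) ∧ dx_i ∧ dx_j = sum_{i<j, k} (∂g_{ij}/∂x_k) dx_k ∧ dx_i ∧ dx_j.
Expand each term, using dx_k ∧ dx_i ∧ dx_j = sgn(permutation) dx_{(a)} ∧ dx_{(b)} ∧ dx_{(c)} with (a < b < c) sorted:
  d(x) includes (∂/∂x)(x) dx = (1) dx, which multiplied by dy ∧ dz gives (1) dx ∧ dy ∧ dz
Collecting like 3-forms: d(omega) = (1) dx ∧ dy ∧ dz.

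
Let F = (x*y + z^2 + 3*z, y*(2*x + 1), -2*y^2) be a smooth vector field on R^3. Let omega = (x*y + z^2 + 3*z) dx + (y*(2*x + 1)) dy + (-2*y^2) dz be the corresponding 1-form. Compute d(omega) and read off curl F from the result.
d(omega) = (-4*y) dy ∧ dz + (2*z + 3) dz ∧ dx + (-x + 2*y) dx ∧ dy; curl F = (-4*y, 2*z + 3, -x + 2*y)

d omega = sum_{i<j} (∂f_j/∂x_i - ∂f_i/∂x_j) dx_i ∧ dx_j. Under the identification (dy ∧ dz, dz ∧ dx, dx ∧ dy) ↔ (e_x, e_y, e_z), the coefficients are exactly the components of curl F. Compute:
  ∂R/∂y - ∂Q/∂z = (-4*y) - (0) = -4*y
  ∂P/∂z - ∂R/∂x = (2*z + 3) - (0) = 2*z + 3
  ∂Q/∂x - ∂P/∂y = (2*y) - (x) = -x + 2*y.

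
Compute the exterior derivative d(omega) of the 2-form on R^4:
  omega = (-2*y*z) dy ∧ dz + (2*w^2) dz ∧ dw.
d(omega) = 0

For a 2-form omega = sum_{i<j} g_{ij} dx_i ∧ dx_j, the exterior derivative is
  d(omega) = sum_{i<j} d(g_{ij}) ∧ dx_i ∧ dx_j = sum_{i<j, k} (∂g_{ij}/∂x_k) dx_k ∧ dx_i ∧ dx_j.
Expand each term, using dx_k ∧ dx_i ∧ dx_j = sgn(permutation) dx_{(a)} ∧ dx_{(b)} ∧ dx_{(c)} with (a < b < c) sorted:

Collecting like 3-forms: d(omega) = 0.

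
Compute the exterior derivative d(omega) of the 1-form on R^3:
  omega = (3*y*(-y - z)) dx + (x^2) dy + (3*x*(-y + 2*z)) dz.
d(omega) = (2*x + 6*y + 3*z) dx ∧ dy + (6*z) dx ∧ dz + (-3*x) dy ∧ dz

For a 1-form omega = sum_i f_i dx_i, the exterior derivative is
  d(omega) = sum_{i < j} (∂f_j/∂x_i - ∂f_i/∂x_j) dx_i ∧ dx_j.
  coefficient of dx ∧ dy: ∂f_2/∂x - ∂f_1/∂y = ∂(x^2)/∂x - ∂(3*y*(-y - z))/∂y = 2*x + 6*y + 3*z
  coefficient of dx ∧ dz: ∂f_3/∂x - ∂f_1/∂z = ∂(3*x*(-y + 2*z))/∂x - ∂(3*y*(-y - z))/∂z = 6*z
  coefficient of dy ∧ dz: ∂f_3/∂y - ∂f_2/∂z = ∂(3*x*(-y + 2*z))/∂y - ∂(x^2)/∂z = -3*x
Assembling: d(omega) = (2*x + 6*y + 3*z) dx ∧ dy + (6*z) dx ∧ dz + (-3*x) dy ∧ dz.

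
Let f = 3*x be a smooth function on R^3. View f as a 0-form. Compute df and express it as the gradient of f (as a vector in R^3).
df = (3) dx + (0) dy + (0) dz; grad f = (3, 0, 0)

For a 0-form f, d f = (∂f/∂x) dx + (∂f/∂y) dy + (∂f/∂z) dz. The components of the vector representation are exactly the entries of grad f in Cartesian coordinates:
  ∂f/∂x = 3
  ∂f/∂y = 0
  ∂f/∂z = 0.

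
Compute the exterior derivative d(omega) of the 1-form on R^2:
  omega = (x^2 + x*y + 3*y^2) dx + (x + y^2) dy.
d(omega) = (-x - 6*y + 1) dx ∧ dy

For a 1-form omega = sum_i f_i dx_i, the exterior derivative is
  d(omega) = sum_{i < j} (∂f_j/∂x_i - ∂f_i/∂x_j) dx_i ∧ dx_j.
  coefficient of dx ∧ dy: ∂f_2/∂x - ∂f_1/∂y = ∂(x + y^2)/∂x - ∂(x^2 + x*y + 3*y^2)/∂y = -x - 6*y + 1
Assembling: d(omega) = (-x - 6*y + 1) dx ∧ dy.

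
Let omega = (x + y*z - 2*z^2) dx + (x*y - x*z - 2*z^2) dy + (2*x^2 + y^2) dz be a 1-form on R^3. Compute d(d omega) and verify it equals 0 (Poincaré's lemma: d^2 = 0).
d(d omega) = 0

Step 1: d omega = sum_{i<j} (∂f_j/∂x_i - ∂f_i/∂x_j) dx_i ∧ dx_j:
  coeff of dx ∧ dy: y - 2*z
  coeff of dx ∧ dz: 4*x - y + 4*z
  coeff of dy ∧ dz: x + 2*y + 4*z
Step 2: Apply d again to each 2-form coefficient. The only possible 3-form in R^3 is dx ∧ dy ∧ dz, with coefficient
  ∂(coeff of dy∧dz)/∂x - ∂(coeff of dx∧dz)/∂y + ∂(coeff of dx∧dy)/∂z
  = ∂/∂x (x + 2*y + 4*z) - ∂/∂y (4*x - y + 4*z) + ∂/∂z (y - 2*z).
Each of these terms simplifies to sums of mixed partials that cancel in pairs. The result is 0 (by equality of mixed partials for smooth functions — Schwarz / Clairaut).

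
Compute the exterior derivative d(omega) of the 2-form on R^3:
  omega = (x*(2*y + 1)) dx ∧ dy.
d(omega) = 0

For a 2-form omega = sum_{i<j} g_{ij} dx_i ∧ dx_j, the exterior derivative is
  d(omega) = sum_{i<j} d(g_{ij}) ∧ dx_i ∧ dx_j = sum_{i<j, k} (∂g_{ij}/∂x_k) dx_k ∧ dx_i ∧ dx_j.
Expand each term, using dx_k ∧ dx_i ∧ dx_j = sgn(permutation) dx_{(a)} ∧ dx_{(b)} ∧ dx_{(c)} with (a < b < c) sorted:

Collecting like 3-forms: d(omega) = 0.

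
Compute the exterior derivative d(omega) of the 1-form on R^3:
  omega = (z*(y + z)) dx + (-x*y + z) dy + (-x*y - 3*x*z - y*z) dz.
d(omega) = (-y - z) dx ∧ dy + (-2*y - 5*z) dx ∧ dz + (-x - z - 1) dy ∧ dz

For a 1-form omega = sum_i f_i dx_i, the exterior derivative is
  d(omega) = sum_{i < j} (∂f_j/∂x_i - ∂f_i/∂x_j) dx_i ∧ dx_j.
  coefficient of dx ∧ dy: ∂f_2/∂x - ∂f_1/∂y = ∂(-x*y + z)/∂x - ∂(z*(y + z))/∂y = -y - z
  coefficient of dx ∧ dz: ∂f_3/∂x - ∂f_1/∂z = ∂(-x*y - 3*x*z - y*z)/∂x - ∂(z*(y + z))/∂z = -2*y - 5*z
  coefficient of dy ∧ dz: ∂f_3/∂y - ∂f_2/∂z = ∂(-x*y - 3*x*z - y*z)/∂y - ∂(-x*y + z)/∂z = -x - z - 1
Assembling: d(omega) = (-y - z) dx ∧ dy + (-2*y - 5*z) dx ∧ dz + (-x - z - 1) dy ∧ dz.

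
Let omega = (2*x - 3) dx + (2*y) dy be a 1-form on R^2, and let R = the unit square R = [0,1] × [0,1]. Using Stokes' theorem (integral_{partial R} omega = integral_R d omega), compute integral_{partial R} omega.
integral_(partial R) omega = 0

Stokes: integral_partial_R omega = integral_R d omega with d omega = (∂Q/∂x - ∂P/∂y) dx ∧ dy.
  ∂Q/∂x = 0
  ∂P/∂y = 0
  integrand = ∂Q/∂x - ∂P/∂y = 0.
Integrating over R: integral_0^1 integral_0^1 (0) dx dy = 0.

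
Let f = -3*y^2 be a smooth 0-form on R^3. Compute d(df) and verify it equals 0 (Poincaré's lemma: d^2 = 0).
d(df) = 0

Step 1: df = sum_i (∂f/∂x_i) dx_i = (0) dx + (-6*y) dy + (0) dz.
Step 2: Apply d again. Using the 1-form formula, the coefficient of dx ∧ dy in d(df) is ∂^2 f/∂x ∂y - ∂^2 f/∂y ∂x = (0) - (0) = 0 (equality of mixed partials for smooth f).
Similarly for dx ∧ dz and dy ∧ dz — all coefficients vanish. So d(df) = 0.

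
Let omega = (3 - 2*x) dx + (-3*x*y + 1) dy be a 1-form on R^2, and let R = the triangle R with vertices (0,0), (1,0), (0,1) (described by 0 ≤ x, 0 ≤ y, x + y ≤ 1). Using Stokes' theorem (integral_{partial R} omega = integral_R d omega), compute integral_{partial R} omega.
integral_(partial R) omega = -1/2

Stokes: integral_partial_R omega = integral_R d omega with d omega = (∂Q/∂x - ∂P/∂y) dx ∧ dy.
  ∂Q/∂x = -3*y
  ∂P/∂y = 0
  integrand = ∂Q/∂x - ∂P/∂y = -3*y.
Integrating over R: integral_0^1 integral_0^{1-x} (-3*y) dy dx = -1/2.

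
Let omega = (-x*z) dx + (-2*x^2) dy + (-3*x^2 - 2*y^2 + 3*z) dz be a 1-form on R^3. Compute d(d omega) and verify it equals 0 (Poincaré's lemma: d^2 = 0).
d(d omega) = 0

Step 1: d omega = sum_{i<j} (∂f_j/∂x_i - ∂f_i/∂x_j) dx_i ∧ dx_j:
  coeff of dx ∧ dy: -4*x
  coeff of dx ∧ dz: -5*x
  coeff of dy ∧ dz: -4*y
Step 2: Apply d again to each 2-form coefficient. The only possible 3-form in R^3 is dx ∧ dy ∧ dz, with coefficient
  ∂(coeff of dy∧dz)/∂x - ∂(coeff of dx∧dz)/∂y + ∂(coeff of dx∧dy)/∂z
  = ∂/∂x (-4*y) - ∂/∂y (-5*x) + ∂/∂z (-4*x).
Each of these terms simplifies to sums of mixed partials that cancel in pairs. The result is 0 (by equality of mixed partials for smooth functions — Schwarz / Clairaut).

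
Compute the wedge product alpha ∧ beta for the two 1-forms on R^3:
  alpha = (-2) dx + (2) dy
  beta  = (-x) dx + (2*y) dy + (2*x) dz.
alpha ∧ beta = (2*x - 4*y) dx ∧ dy + (-4*x) dx ∧ dz + (4*x) dy ∧ dz

Distribute the wedge, using dx_i ∧ dx_j = -dx_j ∧ dx_i and dx_i ∧ dx_i = 0. For each pair (i, j) with i < j, the coefficient of dx_i ∧ dx_j in alpha ∧ beta is (alpha_i * beta_j - alpha_j * beta_i). Collecting: alpha ∧ beta = (2*x - 4*y) dx ∧ dy + (-4*x) dx ∧ dz + (4*x) dy ∧ dz.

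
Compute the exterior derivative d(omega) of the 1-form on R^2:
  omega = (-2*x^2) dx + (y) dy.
d(omega) = 0

For a 1-form omega = sum_i f_i dx_i, the exterior derivative is
  d(omega) = sum_{i < j} (∂f_j/∂x_i - ∂f_i/∂x_j) dx_i ∧ dx_j.

Assembling: d(omega) = 0.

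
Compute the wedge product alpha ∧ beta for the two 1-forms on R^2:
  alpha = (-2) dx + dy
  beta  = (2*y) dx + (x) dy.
alpha ∧ beta = (-2*x - 2*y) dx ∧ dy

Distribute the wedge, using dx_i ∧ dx_j = -dx_j ∧ dx_i and dx_i ∧ dx_i = 0. For each pair (i, j) with i < j, the coefficient of dx_i ∧ dx_j in alpha ∧ beta is (alpha_i * beta_j - alpha_j * beta_i). Collecting: alpha ∧ beta = (-2*x - 2*y) dx ∧ dy.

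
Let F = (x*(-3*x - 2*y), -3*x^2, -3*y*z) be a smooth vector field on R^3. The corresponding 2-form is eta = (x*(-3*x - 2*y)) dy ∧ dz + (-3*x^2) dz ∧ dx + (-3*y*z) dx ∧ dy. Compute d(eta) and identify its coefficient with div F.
d(eta) = (-6*x - 5*y) dx ∧ dy ∧ dz; div F = -6*x - 5*y

For a 2-form in R^3 of the form above, applying d gives a 3-form with coefficient ∂P/∂x + ∂Q/∂y + ∂R/∂z:
  ∂P/∂x = -6*x - 2*y
  ∂Q/∂y = 0
  ∂R/∂z = -3*y
Sum = -6*x - 5*y, which is exactly div F.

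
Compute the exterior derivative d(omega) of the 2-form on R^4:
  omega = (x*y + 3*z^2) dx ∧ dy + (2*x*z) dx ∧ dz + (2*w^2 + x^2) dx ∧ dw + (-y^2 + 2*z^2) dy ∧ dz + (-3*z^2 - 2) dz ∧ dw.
d(omega) = (6*z) dx ∧ dy ∧ dz

For a 2-form omega = sum_{i<j} g_{ij} dx_i ∧ dx_j, the exterior derivative is
  d(omega) = sum_{i<j} d(g_{ij}) ∧ dx_i ∧ dx_j = sum_{i<j, k} (∂g_{ij}/∂x_k) dx_k ∧ dx_i ∧ dx_j.
Expand each term, using dx_k ∧ dx_i ∧ dx_j = sgn(permutation) dx_{(a)} ∧ dx_{(b)} ∧ dx_{(c)} with (a < b < c) sorted:
  d(x*y + 3*z^2) includes (∂/∂z)(x*y + 3*z^2) dz = (6*z) dz, which multiplied by dx ∧ dy gives (6*z) dx ∧ dy ∧ dz
Collecting like 3-forms: d(omega) = (6*z) dx ∧ dy ∧ dz.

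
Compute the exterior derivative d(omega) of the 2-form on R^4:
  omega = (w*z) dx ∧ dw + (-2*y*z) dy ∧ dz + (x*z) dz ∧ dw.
d(omega) = (-w + z) dx ∧ dz ∧ dw

For a 2-form omega = sum_{i<j} g_{ij} dx_i ∧ dx_j, the exterior derivative is
  d(omega) = sum_{i<j} d(g_{ij}) ∧ dx_i ∧ dx_j = sum_{i<j, k} (∂g_{ij}/∂x_k) dx_k ∧ dx_i ∧ dx_j.
Expand each term, using dx_k ∧ dx_i ∧ dx_j = sgn(permutation) dx_{(a)} ∧ dx_{(b)} ∧ dx_{(c)} with (a < b < c) sorted:
  d(w*z) includes (∂/∂z)(w*z) dz = (w) dz, which multiplied by dx ∧ dw gives (-w) dx ∧ dz ∧ dw
  d(x*z) includes (∂/∂x)(x*z) dx = (z) dx, which multiplied by dz ∧ dw gives (z) dx ∧ dz ∧ dw
Collecting like 3-forms: d(omega) = (-w + z) dx ∧ dz ∧ dw.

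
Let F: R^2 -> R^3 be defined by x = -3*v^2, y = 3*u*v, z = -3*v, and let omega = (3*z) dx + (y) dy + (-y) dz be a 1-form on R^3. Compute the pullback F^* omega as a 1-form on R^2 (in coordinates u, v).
F^* omega = (9*u*v^2) du + (9*v*(u^2 + u + 6*v)) dv

Using F^*(f dg) = (f ∘ F) d(g ∘ F), substitute each coordinate x_i by F_i(u, v) in f_i, and replace dx_i by d F_i = (∂F_i/∂u) du + (∂F_i/∂v) dv.
  For the x component: f_1(F) = -9*v; d F_1 = (0) du + (-6*v) dv
  For the y component: f_2(F) = 3*u*v; d F_2 = (3*v) du + (3*u) dv
  For the z component: f_3(F) = -3*u*v; d F_3 = (0) du + (-3) dv
Combining and collecting du, dv coefficients:
  coeff of du: 9*u*v^2
  coeff of dv: 9*v*(u^2 + u + 6*v)
F^* omega = (9*u*v^2) du + (9*v*(u^2 + u + 6*v)) dv.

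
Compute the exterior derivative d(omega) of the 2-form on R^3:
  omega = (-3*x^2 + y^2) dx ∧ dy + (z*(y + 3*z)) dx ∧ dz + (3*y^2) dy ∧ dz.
d(omega) = (-z) dx ∧ dy ∧ dz

For a 2-form omega = sum_{i<j} g_{ij} dx_i ∧ dx_j, the exterior derivative is
  d(omega) = sum_{i<j} d(g_{ij}) ∧ dx_i ∧ dx_j = sum_{i<j, k} (∂g_{ij}/∂x_k) dx_k ∧ dx_i ∧ dx_j.
Expand each term, using dx_k ∧ dx_i ∧ dx_j = sgn(permutation) dx_{(a)} ∧ dx_{(b)} ∧ dx_{(c)} with (a < b < c) sorted:
  d(z*(y + 3*z)) includes (∂/∂y)(z*(y + 3*z)) dy = (z) dy, which multiplied by dx ∧ dz gives (-z) dx ∧ dy ∧ dz
Collecting like 3-forms: d(omega) = (-z) dx ∧ dy ∧ dz.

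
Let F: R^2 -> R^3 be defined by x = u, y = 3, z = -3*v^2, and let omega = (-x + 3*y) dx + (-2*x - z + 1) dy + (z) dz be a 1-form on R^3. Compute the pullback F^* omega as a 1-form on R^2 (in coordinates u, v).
F^* omega = (9 - u) du + (18*v^3) dv

Using F^*(f dg) = (f ∘ F) d(g ∘ F), substitute each coordinate x_i by F_i(u, v) in f_i, and replace dx_i by d F_i = (∂F_i/∂u) du + (∂F_i/∂v) dv.
  For the x component: f_1(F) = 9 - u; d F_1 = (1) du + (0) dv
  For the y component: f_2(F) = -2*u + 3*v^2 + 1; d F_2 = (0) du + (0) dv
  For the z component: f_3(F) = -3*v^2; d F_3 = (0) du + (-6*v) dv
Combining and collecting du, dv coefficients:
  coeff of du: 9 - u
  coeff of dv: 18*v^3
F^* omega = (9 - u) du + (18*v^3) dv.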